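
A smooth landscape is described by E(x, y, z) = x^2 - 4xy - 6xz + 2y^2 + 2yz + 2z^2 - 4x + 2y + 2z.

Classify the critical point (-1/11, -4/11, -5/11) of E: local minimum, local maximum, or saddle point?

saddle point

The Hessian is constant: H = [[2, -4, -6], [-4, 4, 2], [-6, 2, 4]].
Leading principal minors: Δ₁ = 2, Δ₂ = -8, Δ₃ = -88.
The minors fit neither the all-positive nor the alternating-sign pattern, so H is indefinite: a saddle point.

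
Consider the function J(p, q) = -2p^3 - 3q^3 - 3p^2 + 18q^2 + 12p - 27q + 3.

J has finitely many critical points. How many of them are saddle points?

2

J separates as a function of p plus a function of q, so ∇J=0 decouples.
∂J/∂p = -6(p - 1)(p + 2) = 0 at p ∈ {-2, 1}; ∂J/∂q = -9(q - 3)(q - 1) = 0 at q ∈ {1, 3}.
The Hessian is diagonal: diag(J_pp, J_qq). Second derivatives: J_pp(-2)=18, J_pp(1)=-18; J_qq(1)=18, J_qq(3)=-18.
Saddle points occur where the two diagonal entries have opposite signs: (-2, 3), (1, 1). Count: 2.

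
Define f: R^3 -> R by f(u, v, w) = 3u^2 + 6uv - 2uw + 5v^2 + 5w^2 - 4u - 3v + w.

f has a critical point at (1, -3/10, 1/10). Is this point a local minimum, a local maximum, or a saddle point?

local minimum

The Hessian is constant: H = [[6, 6, -2], [6, 10, 0], [-2, 0, 10]].
Leading principal minors: Δ₁ = 6, Δ₂ = 24, Δ₃ = 200.
All leading minors are positive, so H is positive definite: a local minimum.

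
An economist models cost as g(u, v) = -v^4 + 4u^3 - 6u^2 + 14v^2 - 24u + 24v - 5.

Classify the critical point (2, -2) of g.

The mixed partial ∂²g/∂u∂v is 0, so the Hessian at any point is diag(g_uu, g_vv) = diag(12(2u - 1), 4(-3v^2 + 7)).
At (2, -2): H = diag(36, -20).
The eigenvalues have opposite signs, so H is indefinite: a saddle point.

saddle point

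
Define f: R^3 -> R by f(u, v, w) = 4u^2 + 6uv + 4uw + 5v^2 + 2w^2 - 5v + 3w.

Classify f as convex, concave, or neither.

convex

f is quadratic, so its Hessian is the constant matrix H = [[8, 6, 4], [6, 10, 0], [4, 0, 4]].
Leading principal minors: 8, 44, 16.
All positive ⇒ H ≻ 0 ⇒ convex.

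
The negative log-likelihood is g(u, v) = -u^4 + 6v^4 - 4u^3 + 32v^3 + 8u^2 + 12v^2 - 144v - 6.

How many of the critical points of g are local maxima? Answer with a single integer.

2

g separates as a function of u plus a function of v, so ∇g=0 decouples.
∂g/∂u = -4u(u - 1)(u + 4) = 0 at u ∈ {-4, 0, 1}; ∂g/∂v = 24(v - 1)(v + 2)(v + 3) = 0 at v ∈ {-3, -2, 1}.
The Hessian is diagonal: diag(g_uu, g_vv). Second derivatives: g_uu(-4)=-80, g_uu(0)=16, g_uu(1)=-20; g_vv(-3)=96, g_vv(-2)=-72, g_vv(1)=288.
Local maxima occur where both diagonal entries negative: (-4, -2), (1, -2). Count: 2.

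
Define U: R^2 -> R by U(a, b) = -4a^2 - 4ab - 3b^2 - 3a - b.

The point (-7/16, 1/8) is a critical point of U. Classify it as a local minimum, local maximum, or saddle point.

The Hessian of U is constant: H = [[-8, -4], [-4, -6]].
det(H) = (-8)·(-6) − (-4)² = 32.
det(H) > 0 and tr(H) = -14 < 0, so H is negative definite and the point is a local maximum.

local maximum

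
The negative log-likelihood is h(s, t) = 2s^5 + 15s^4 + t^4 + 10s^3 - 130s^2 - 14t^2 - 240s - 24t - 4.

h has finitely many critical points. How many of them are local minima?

h separates as a function of s plus a function of t, so ∇h=0 decouples.
∂h/∂s = 10(s - 2)(s + 1)(s + 3)(s + 4) = 0 at s ∈ {-4, -3, -1, 2}; ∂h/∂t = 4(t - 3)(t + 1)(t + 2) = 0 at t ∈ {-2, -1, 3}.
The Hessian is diagonal: diag(h_ss, h_tt). Second derivatives: h_ss(-4)=-180, h_ss(-3)=100, h_ss(-1)=-180, h_ss(2)=900; h_tt(-2)=20, h_tt(-1)=-16, h_tt(3)=80.
Local minima occur where both diagonal entries positive: (-3, -2), (-3, 3), (2, -2), (2, 3). Count: 4.

4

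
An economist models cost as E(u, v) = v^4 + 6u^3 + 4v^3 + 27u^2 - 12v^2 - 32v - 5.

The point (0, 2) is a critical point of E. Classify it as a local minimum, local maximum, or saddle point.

local minimum

The mixed partial ∂²E/∂u∂v is 0, so the Hessian at any point is diag(E_uu, E_vv) = diag(18(2u + 3), 12(v^2 + 2v - 2)).
At (0, 2): H = diag(54, 72).
Both eigenvalues are positive, so H is positive definite: a local minimum.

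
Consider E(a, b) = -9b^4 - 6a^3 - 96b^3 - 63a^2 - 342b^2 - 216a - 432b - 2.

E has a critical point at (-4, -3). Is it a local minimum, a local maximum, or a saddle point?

The mixed partial ∂²E/∂a∂b is 0, so the Hessian at any point is diag(E_aa, E_bb) = diag(-18(2a + 7), -36(3b^2 + 16b + 19)).
At (-4, -3): H = diag(18, 72).
Both eigenvalues are positive, so H is positive definite: a local minimum.

local minimum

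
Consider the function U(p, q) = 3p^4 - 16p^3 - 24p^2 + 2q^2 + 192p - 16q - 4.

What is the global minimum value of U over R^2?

-340

U(p,q) separates as A(p) + B(q) − 4, so its minimum is min A + min B − 4.
A'(p) = 12(p - 4)(p - 2)(p + 2) vanishes at p ∈ {-2, 2, 4}; B'(q) = 4q - 16 vanishes at q ∈ {4}.
Local minima of A (where A''>0): A(-2)=-304, A(4)=128. Local minima of B: B(4)=-32.
So the global minimum of U is A(-2) + B(4) − 4 = -304 − 32 − 4 = -340, attained at (-2, 4).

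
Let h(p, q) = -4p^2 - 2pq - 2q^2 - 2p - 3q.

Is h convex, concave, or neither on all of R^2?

h is quadratic, so its Hessian is the constant matrix H = [[-8, -2], [-2, -4]].
det(H) = 28, tr(H) = -12.
det(H) > 0 and tr(H) < 0, so H is negative definite everywhere: concave.

concave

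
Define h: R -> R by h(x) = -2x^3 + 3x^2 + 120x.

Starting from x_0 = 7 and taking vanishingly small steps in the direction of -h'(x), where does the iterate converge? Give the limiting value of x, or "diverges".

h'(x) = -6(x - 5)(x + 4), so h'(7) = -132.
Gradient descent moves in the -h' direction, i.e. x is increasing.
There is no critical point above x=7, and h' keeps the same sign, so the iterate runs off to +∞.

diverges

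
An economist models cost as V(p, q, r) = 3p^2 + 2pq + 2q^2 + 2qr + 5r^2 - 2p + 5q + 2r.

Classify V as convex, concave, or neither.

V is quadratic, so its Hessian is the constant matrix H = [[6, 2, 0], [2, 4, 2], [0, 2, 10]].
Leading principal minors: 6, 20, 176.
All positive ⇒ H ≻ 0 ⇒ convex.

convex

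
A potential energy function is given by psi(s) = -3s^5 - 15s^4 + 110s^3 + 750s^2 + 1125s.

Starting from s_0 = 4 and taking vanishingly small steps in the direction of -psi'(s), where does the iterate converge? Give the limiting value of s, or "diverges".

-1

psi'(s) = -15(s - 5)(s + 1)(s + 3)(s + 5), so psi'(4) = 4725.
Gradient descent moves in the -psi' direction, i.e. s is decreasing.
The nearest critical point in that direction is s = -1, where psi'' = 720 > 0 (a local minimum). The iterate converges there.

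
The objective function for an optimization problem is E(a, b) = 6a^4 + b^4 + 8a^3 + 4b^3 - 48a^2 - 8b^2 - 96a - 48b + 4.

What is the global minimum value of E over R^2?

E(a,b) separates as P(a) + Q(b) + 4, so its minimum is min P + min Q + 4.
P'(a) = 24(a - 2)(a + 1)(a + 2) vanishes at a ∈ {-2, -1, 2}; Q'(b) = 4(b - 2)(b + 2)(b + 3) vanishes at b ∈ {-3, -2, 2}.
Local minima of P (where P''>0): P(-2)=32, P(2)=-224. Local minima of Q: Q(-3)=45, Q(2)=-80.
So the global minimum of E is P(2) + Q(2) + 4 = -224 − 80 + 4 = -300, attained at (2, 2).

-300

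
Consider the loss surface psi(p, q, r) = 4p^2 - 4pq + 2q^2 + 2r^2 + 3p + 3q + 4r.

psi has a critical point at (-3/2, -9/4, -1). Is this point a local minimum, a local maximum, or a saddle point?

The Hessian is constant: H = [[8, -4, 0], [-4, 4, 0], [0, 0, 4]].
Leading principal minors: Δ₁ = 8, Δ₂ = 16, Δ₃ = 64.
All leading minors are positive, so H is positive definite: a local minimum.

local minimum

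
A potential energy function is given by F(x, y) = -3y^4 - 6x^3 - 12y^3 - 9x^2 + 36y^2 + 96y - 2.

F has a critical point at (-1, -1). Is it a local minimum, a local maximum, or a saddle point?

The mixed partial ∂²F/∂x∂y is 0, so the Hessian at any point is diag(F_xx, F_yy) = diag(-18(2x + 1), 36(-y^2 - 2y + 2)).
At (-1, -1): H = diag(18, 108).
Both eigenvalues are positive, so H is positive definite: a local minimum.

local minimum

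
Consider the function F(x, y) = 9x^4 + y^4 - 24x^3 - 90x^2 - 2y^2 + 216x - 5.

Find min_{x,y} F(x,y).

F(x,y) separates as P(x) + Q(y) − 5, so its minimum is min P + min Q − 5.
P'(x) = 36(x - 3)(x - 1)(x + 2) vanishes at x ∈ {-2, 1, 3}; Q'(y) = 4y(y - 1)(y + 1) vanishes at y ∈ {-1, 0, 1}.
Local minima of P (where P''>0): P(-2)=-456, P(3)=-81. Local minima of Q: Q(-1)=-1, Q(1)=-1.
So the global minimum of F is P(-2) + Q(-1) − 5 = -456 − 1 − 5 = -462, attained at (-2, -1).

-462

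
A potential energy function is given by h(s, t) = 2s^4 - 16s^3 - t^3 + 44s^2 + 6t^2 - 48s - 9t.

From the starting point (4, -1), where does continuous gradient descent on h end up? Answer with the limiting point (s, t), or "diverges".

(3, 1)

h is separable, so gradient descent decouples: s follows -∂h/∂s, t follows -∂h/∂t.
∂h/∂s = 8(s - 3)(s - 2)(s - 1); at s=4 this is 48, so s decreases.
∂h/∂t = -3(t - 3)(t - 1); at t=-1 this is -24, so t increases.
s converges to its nearest critical value 3 (a local min of the s-part); t converges to 1. The iterate converges to (3, 1).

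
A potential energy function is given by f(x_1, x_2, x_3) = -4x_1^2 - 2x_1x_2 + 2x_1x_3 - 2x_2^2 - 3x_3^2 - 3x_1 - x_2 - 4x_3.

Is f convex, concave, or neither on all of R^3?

f is quadratic, so its Hessian is the constant matrix H = [[-8, -2, 2], [-2, -4, 0], [2, 0, -6]].
Leading principal minors: -8, 28, -152.
Signs alternate −, +, − ⇒ H ≺ 0 ⇒ concave.

concave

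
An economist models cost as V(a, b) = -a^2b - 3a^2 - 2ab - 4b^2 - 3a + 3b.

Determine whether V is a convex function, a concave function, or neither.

The term -a^2b is cubic, so the Hessian is not constant.
∂²V/∂a² = -2b - 6, which takes both signs as b varies (negative for sufficiently large b). A diagonal entry of the Hessian changing sign means the Hessian is neither positive- nor negative-semidefinite on all of R^2.

neither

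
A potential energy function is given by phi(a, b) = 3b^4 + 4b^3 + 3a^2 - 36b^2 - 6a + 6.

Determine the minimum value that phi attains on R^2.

-186

phi(a,b) separates as P(a) + Q(b) + 6, so its minimum is min P + min Q + 6.
P'(a) = 6a - 6 vanishes at a ∈ {1}; Q'(b) = 12b(b - 2)(b + 3) vanishes at b ∈ {-3, 0, 2}.
Local minima of P (where P''>0): P(1)=-3. Local minima of Q: Q(-3)=-189, Q(2)=-64.
So the global minimum of phi is P(1) + Q(-3) + 6 = -3 − 189 + 6 = -186, attained at (1, -3).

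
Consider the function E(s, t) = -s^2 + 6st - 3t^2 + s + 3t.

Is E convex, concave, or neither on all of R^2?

neither

E is quadratic, so its Hessian is the constant matrix H = [[-2, 6], [6, -6]].
det(H) = -24, tr(H) = -8.
det(H) < 0, so H is indefinite: neither convex nor concave.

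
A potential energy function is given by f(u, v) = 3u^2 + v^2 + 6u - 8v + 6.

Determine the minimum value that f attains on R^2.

f(u,v) separates as P(u) + Q(v) + 6, so its minimum is min P + min Q + 6.
P'(u) = 6u + 6 vanishes at u ∈ {-1}; Q'(v) = 2v - 8 vanishes at v ∈ {4}.
Local minima of P (where P''>0): P(-1)=-3. Local minima of Q: Q(4)=-16.
So the global minimum of f is P(-1) + Q(4) + 6 = -3 − 16 + 6 = -13, attained at (-1, 4).

-13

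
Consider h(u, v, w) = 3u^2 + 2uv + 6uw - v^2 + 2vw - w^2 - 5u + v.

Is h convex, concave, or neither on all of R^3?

h is quadratic, so its Hessian is the constant matrix H = [[6, 2, 6], [2, -2, 2], [6, 2, -2]].
Leading principal minors: 6, -16, 128.
Neither pattern holds ⇒ H is indefinite ⇒ neither convex nor concave.

neither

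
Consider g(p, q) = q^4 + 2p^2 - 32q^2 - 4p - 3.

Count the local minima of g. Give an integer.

g separates as a function of p plus a function of q, so ∇g=0 decouples.
∂g/∂p = 4(p - 1) = 0 at p ∈ {1}; ∂g/∂q = 4q(q - 4)(q + 4) = 0 at q ∈ {-4, 0, 4}.
The Hessian is diagonal: diag(g_pp, g_qq). Second derivatives: g_pp(1)=4; g_qq(-4)=128, g_qq(0)=-64, g_qq(4)=128.
Local minima occur where both diagonal entries positive: (1, -4), (1, 4). Count: 2.

2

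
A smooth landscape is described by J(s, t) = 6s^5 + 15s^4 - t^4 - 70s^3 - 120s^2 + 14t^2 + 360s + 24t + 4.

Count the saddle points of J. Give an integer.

J separates as a function of s plus a function of t, so ∇J=0 decouples.
∂J/∂s = 30(s - 2)(s - 1)(s + 2)(s + 3) = 0 at s ∈ {-3, -2, 1, 2}; ∂J/∂t = -4(t - 3)(t + 1)(t + 2) = 0 at t ∈ {-2, -1, 3}.
The Hessian is diagonal: diag(J_ss, J_tt). Second derivatives: J_ss(-3)=-600, J_ss(-2)=360, J_ss(1)=-360, J_ss(2)=600; J_tt(-2)=-20, J_tt(-1)=16, J_tt(3)=-80.
Saddle points occur where the two diagonal entries have opposite signs: (-3, -1), (-2, -2), (-2, 3), (1, -1), (2, -2), (2, 3). Count: 6.

6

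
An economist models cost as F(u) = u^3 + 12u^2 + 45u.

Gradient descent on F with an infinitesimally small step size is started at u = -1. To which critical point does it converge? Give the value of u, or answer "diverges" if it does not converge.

-3

F'(u) = 3(u + 3)(u + 5), so F'(-1) = 24.
Gradient descent moves in the -F' direction, i.e. u is decreasing.
The nearest critical point in that direction is u = -3, where F'' = 6 > 0 (a local minimum). The iterate converges there.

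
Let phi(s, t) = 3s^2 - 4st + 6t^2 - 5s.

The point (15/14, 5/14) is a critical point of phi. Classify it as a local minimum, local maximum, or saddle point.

The Hessian of phi is constant: H = [[6, -4], [-4, 12]].
det(H) = 6·12 − (-4)² = 56.
det(H) > 0 and tr(H) = 18 > 0, so H is positive definite and the point is a local minimum.

local minimum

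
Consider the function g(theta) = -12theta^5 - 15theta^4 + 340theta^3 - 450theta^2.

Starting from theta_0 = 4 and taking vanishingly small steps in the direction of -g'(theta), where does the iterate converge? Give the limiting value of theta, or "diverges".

diverges

g'(theta) = -60theta(theta - 3)(theta - 1)(theta + 5), so g'(4) = -6480.
Gradient descent moves in the -g' direction, i.e. theta is increasing.
There is no critical point above theta=4, and g' keeps the same sign, so the iterate runs off to +∞.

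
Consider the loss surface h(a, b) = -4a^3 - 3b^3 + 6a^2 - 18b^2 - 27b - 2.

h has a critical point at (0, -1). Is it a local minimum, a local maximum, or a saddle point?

saddle point

The mixed partial ∂²h/∂a∂b is 0, so the Hessian at any point is diag(h_aa, h_bb) = diag(12(-2a + 1), -18(b + 2)).
At (0, -1): H = diag(12, -18).
The eigenvalues have opposite signs, so H is indefinite: a saddle point.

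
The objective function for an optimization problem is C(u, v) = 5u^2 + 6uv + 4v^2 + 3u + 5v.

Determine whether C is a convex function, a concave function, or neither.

convex

C is quadratic, so its Hessian is the constant matrix H = [[10, 6], [6, 8]].
det(H) = 44, tr(H) = 18.
det(H) > 0 and tr(H) > 0, so H is positive definite everywhere: convex.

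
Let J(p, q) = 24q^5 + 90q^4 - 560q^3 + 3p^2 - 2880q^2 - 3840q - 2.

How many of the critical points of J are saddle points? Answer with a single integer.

2

J separates as a function of p plus a function of q, so ∇J=0 decouples.
∂J/∂p = 6p = 0 at p ∈ {0}; ∂J/∂q = 120(q - 4)(q + 1)(q + 2)(q + 4) = 0 at q ∈ {-4, -2, -1, 4}.
The Hessian is diagonal: diag(J_pp, J_qq). Second derivatives: J_pp(0)=6; J_qq(-4)=-5760, J_qq(-2)=1440, J_qq(-1)=-1800, J_qq(4)=28800.
Saddle points occur where the two diagonal entries have opposite signs: (0, -4), (0, -1). Count: 2.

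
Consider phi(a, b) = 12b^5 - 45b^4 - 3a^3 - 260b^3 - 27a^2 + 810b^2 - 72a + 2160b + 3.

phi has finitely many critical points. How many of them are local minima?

2

phi separates as a function of a plus a function of b, so ∇phi=0 decouples.
∂phi/∂a = -9(a + 2)(a + 4) = 0 at a ∈ {-4, -2}; ∂phi/∂b = 60(b - 4)(b - 3)(b + 1)(b + 3) = 0 at b ∈ {-3, -1, 3, 4}.
The Hessian is diagonal: diag(phi_aa, phi_bb). Second derivatives: phi_aa(-4)=18, phi_aa(-2)=-18; phi_bb(-3)=-5040, phi_bb(-1)=2400, phi_bb(3)=-1440, phi_bb(4)=2100.
Local minima occur where both diagonal entries positive: (-4, -1), (-4, 4). Count: 2.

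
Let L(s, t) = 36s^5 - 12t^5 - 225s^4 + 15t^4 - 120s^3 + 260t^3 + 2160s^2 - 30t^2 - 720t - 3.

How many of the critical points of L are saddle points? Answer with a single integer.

L separates as a function of s plus a function of t, so ∇L=0 decouples.
∂L/∂s = 180s(s - 4)(s - 3)(s + 2) = 0 at s ∈ {-2, 0, 3, 4}; ∂L/∂t = -60(t - 4)(t - 1)(t + 1)(t + 3) = 0 at t ∈ {-3, -1, 1, 4}.
The Hessian is diagonal: diag(L_ss, L_tt). Second derivatives: L_ss(-2)=-10800, L_ss(0)=4320, L_ss(3)=-2700, L_ss(4)=4320; L_tt(-3)=3360, L_tt(-1)=-1200, L_tt(1)=1440, L_tt(4)=-6300.
Saddle points occur where the two diagonal entries have opposite signs: (-2, -3), (-2, 1), (0, -1), (0, 4), (3, -3), (3, 1), (4, -1), (4, 4). Count: 8.

8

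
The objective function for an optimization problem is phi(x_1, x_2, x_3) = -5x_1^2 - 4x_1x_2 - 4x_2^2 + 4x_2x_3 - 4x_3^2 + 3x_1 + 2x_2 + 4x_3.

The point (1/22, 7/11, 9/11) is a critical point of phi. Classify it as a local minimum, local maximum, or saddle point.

The Hessian is constant: H = [[-10, -4, 0], [-4, -8, 4], [0, 4, -8]].
Leading principal minors: Δ₁ = -10, Δ₂ = 64, Δ₃ = -352.
The minors alternate sign starting negative (−, +, −), so H is negative definite: a local maximum.

local maximum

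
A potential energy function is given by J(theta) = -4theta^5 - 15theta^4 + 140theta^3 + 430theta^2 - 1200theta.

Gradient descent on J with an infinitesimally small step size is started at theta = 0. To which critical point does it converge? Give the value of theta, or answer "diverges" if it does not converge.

1

J'(theta) = -20(theta - 4)(theta - 1)(theta + 3)(theta + 5), so J'(0) = -1200.
Gradient descent moves in the -J' direction, i.e. theta is increasing.
The nearest critical point in that direction is theta = 1, where J'' = 1440 > 0 (a local minimum). The iterate converges there.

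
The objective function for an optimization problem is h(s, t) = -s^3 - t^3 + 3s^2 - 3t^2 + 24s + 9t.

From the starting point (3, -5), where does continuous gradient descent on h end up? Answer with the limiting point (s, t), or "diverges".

(-2, -3)

h is separable, so gradient descent decouples: s follows -∂h/∂s, t follows -∂h/∂t.
∂h/∂s = -3(s - 4)(s + 2); at s=3 this is 15, so s decreases.
∂h/∂t = -3(t - 1)(t + 3); at t=-5 this is -36, so t increases.
s converges to its nearest critical value -2 (a local min of the s-part); t converges to -3. The iterate converges to (-2, -3).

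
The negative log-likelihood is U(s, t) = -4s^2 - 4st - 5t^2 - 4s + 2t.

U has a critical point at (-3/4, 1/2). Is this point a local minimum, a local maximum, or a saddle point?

local maximum

The Hessian of U is constant: H = [[-8, -4], [-4, -10]].
det(H) = (-8)·(-10) − (-4)² = 64.
det(H) > 0 and tr(H) = -18 < 0, so H is negative definite and the point is a local maximum.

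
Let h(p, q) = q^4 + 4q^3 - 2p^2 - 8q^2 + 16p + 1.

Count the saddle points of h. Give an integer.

h separates as a function of p plus a function of q, so ∇h=0 decouples.
∂h/∂p = -4(p - 4) = 0 at p ∈ {4}; ∂h/∂q = 4q(q - 1)(q + 4) = 0 at q ∈ {-4, 0, 1}.
The Hessian is diagonal: diag(h_pp, h_qq). Second derivatives: h_pp(4)=-4; h_qq(-4)=80, h_qq(0)=-16, h_qq(1)=20.
Saddle points occur where the two diagonal entries have opposite signs: (4, -4), (4, 1). Count: 2.

2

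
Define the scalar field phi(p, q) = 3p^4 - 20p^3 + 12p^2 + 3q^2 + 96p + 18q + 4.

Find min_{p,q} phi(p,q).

phi(p,q) separates as A(p) + B(q) + 4, so its minimum is min A + min B + 4.
A'(p) = 12(p - 4)(p - 2)(p + 1) vanishes at p ∈ {-1, 2, 4}; B'(q) = 6q + 18 vanishes at q ∈ {-3}.
Local minima of A (where A''>0): A(-1)=-61, A(4)=64. Local minima of B: B(-3)=-27.
So the global minimum of phi is A(-1) + B(-3) + 4 = -61 − 27 + 4 = -84, attained at (-1, -3).

-84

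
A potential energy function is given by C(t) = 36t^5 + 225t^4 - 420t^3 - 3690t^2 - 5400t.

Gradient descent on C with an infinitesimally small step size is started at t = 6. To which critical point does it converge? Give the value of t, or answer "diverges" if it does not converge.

3

C'(t) = 180(t - 3)(t + 1)(t + 2)(t + 5), so C'(6) = 332640.
Gradient descent moves in the -C' direction, i.e. t is decreasing.
The nearest critical point in that direction is t = 3, where C'' = 28800 > 0 (a local minimum). The iterate converges there.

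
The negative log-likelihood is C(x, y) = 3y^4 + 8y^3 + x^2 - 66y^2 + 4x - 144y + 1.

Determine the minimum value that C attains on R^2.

-570

C(x,y) separates as P(x) + Q(y) + 1, so its minimum is min P + min Q + 1.
P'(x) = 2x + 4 vanishes at x ∈ {-2}; Q'(y) = 12(y - 3)(y + 1)(y + 4) vanishes at y ∈ {-4, -1, 3}.
Local minima of P (where P''>0): P(-2)=-4. Local minima of Q: Q(-4)=-224, Q(3)=-567.
So the global minimum of C is P(-2) + Q(3) + 1 = -4 − 567 + 1 = -570, attained at (-2, 3).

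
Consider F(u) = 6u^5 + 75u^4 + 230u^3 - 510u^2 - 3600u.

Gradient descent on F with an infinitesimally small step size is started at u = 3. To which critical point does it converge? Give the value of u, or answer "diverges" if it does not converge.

F'(u) = 30(u - 2)(u + 3)(u + 4)(u + 5), so F'(3) = 10080.
Gradient descent moves in the -F' direction, i.e. u is decreasing.
The nearest critical point in that direction is u = 2, where F'' = 6300 > 0 (a local minimum). The iterate converges there.

2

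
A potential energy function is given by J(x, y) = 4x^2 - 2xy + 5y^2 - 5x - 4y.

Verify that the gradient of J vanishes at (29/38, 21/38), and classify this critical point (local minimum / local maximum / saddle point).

∇J = (8x - 2y - 5, -2x + 10y - 4); substituting (29/38, 21/38) gives ∇J = (0, 0), so (29/38, 21/38) is indeed a critical point.
The Hessian of J is constant: H = [[8, -2], [-2, 10]].
det(H) = 8·10 − (-2)² = 76.
det(H) > 0 and tr(H) = 18 > 0, so H is positive definite and the point is a local minimum.

local minimum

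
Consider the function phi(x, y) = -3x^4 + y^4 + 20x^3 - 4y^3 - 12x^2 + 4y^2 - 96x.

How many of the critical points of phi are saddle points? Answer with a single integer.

phi separates as a function of x plus a function of y, so ∇phi=0 decouples.
∂phi/∂x = -12(x - 4)(x - 2)(x + 1) = 0 at x ∈ {-1, 2, 4}; ∂phi/∂y = 4y(y - 2)(y - 1) = 0 at y ∈ {0, 1, 2}.
The Hessian is diagonal: diag(phi_xx, phi_yy). Second derivatives: phi_xx(-1)=-180, phi_xx(2)=72, phi_xx(4)=-120; phi_yy(0)=8, phi_yy(1)=-4, phi_yy(2)=8.
Saddle points occur where the two diagonal entries have opposite signs: (-1, 0), (-1, 2), (2, 1), (4, 0), (4, 2). Count: 5.

5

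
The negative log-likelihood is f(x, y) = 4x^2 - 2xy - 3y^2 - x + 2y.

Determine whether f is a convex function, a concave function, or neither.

f is quadratic, so its Hessian is the constant matrix H = [[8, -2], [-2, -6]].
det(H) = -52, tr(H) = 2.
det(H) < 0, so H is indefinite: neither convex nor concave.

neither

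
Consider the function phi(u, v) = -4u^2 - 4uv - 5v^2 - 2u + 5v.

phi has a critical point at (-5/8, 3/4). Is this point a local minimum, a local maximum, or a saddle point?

The Hessian of phi is constant: H = [[-8, -4], [-4, -10]].
det(H) = (-8)·(-10) − (-4)² = 64.
det(H) > 0 and tr(H) = -18 < 0, so H is negative definite and the point is a local maximum.

local maximum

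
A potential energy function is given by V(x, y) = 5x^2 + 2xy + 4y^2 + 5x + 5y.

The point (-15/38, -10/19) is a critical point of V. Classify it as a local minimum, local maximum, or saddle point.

The Hessian of V is constant: H = [[10, 2], [2, 8]].
det(H) = 10·8 − 2² = 76.
det(H) > 0 and tr(H) = 18 > 0, so H is positive definite and the point is a local minimum.

local minimum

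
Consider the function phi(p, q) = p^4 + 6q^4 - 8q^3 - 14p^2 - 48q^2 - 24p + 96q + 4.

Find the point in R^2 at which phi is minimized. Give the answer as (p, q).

phi(p,q) separates as A(p) + B(q) + 4, so its minimum is min A + min B + 4.
A'(p) = 4(p - 3)(p + 1)(p + 2) vanishes at p ∈ {-2, -1, 3}; B'(q) = 24(q - 2)(q - 1)(q + 2) vanishes at q ∈ {-2, 1, 2}.
Local minima of A (where A''>0): A(-2)=8, A(3)=-117. Local minima of B: B(-2)=-224, B(2)=32.
So the global minimum of phi is A(3) + B(-2) + 4 = -117 − 224 + 4 = -337, attained at (3, -2).

(3, -2)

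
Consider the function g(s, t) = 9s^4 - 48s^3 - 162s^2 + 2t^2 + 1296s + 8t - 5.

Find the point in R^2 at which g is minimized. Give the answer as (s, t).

g(s,t) separates as P(s) + Q(t) − 5, so its minimum is min P + min Q − 5.
P'(s) = 36(s - 4)(s - 3)(s + 3) vanishes at s ∈ {-3, 3, 4}; Q'(t) = 4(t + 2) vanishes at t ∈ {-2}.
Local minima of P (where P''>0): P(-3)=-3321, P(4)=1824. Local minima of Q: Q(-2)=-8.
So the global minimum of g is P(-3) + Q(-2) − 5 = -3321 − 8 − 5 = -3334, attained at (-3, -2).

(-3, -2)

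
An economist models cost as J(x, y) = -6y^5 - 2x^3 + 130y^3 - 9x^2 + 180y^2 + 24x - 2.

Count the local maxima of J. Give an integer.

2

J separates as a function of x plus a function of y, so ∇J=0 decouples.
∂J/∂x = -6(x - 1)(x + 4) = 0 at x ∈ {-4, 1}; ∂J/∂y = -30y(y - 4)(y + 1)(y + 3) = 0 at y ∈ {-3, -1, 0, 4}.
The Hessian is diagonal: diag(J_xx, J_yy). Second derivatives: J_xx(-4)=30, J_xx(1)=-30; J_yy(-3)=1260, J_yy(-1)=-300, J_yy(0)=360, J_yy(4)=-4200.
Local maxima occur where both diagonal entries negative: (1, -1), (1, 4). Count: 2.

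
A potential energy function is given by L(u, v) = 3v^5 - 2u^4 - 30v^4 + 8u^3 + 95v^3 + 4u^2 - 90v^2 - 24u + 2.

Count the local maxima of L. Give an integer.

L separates as a function of u plus a function of v, so ∇L=0 decouples.
∂L/∂u = -8(u - 3)(u - 1)(u + 1) = 0 at u ∈ {-1, 1, 3}; ∂L/∂v = 15v(v - 4)(v - 3)(v - 1) = 0 at v ∈ {0, 1, 3, 4}.
The Hessian is diagonal: diag(L_uu, L_vv). Second derivatives: L_uu(-1)=-64, L_uu(1)=32, L_uu(3)=-64; L_vv(0)=-180, L_vv(1)=90, L_vv(3)=-90, L_vv(4)=180.
Local maxima occur where both diagonal entries negative: (-1, 0), (-1, 3), (3, 0), (3, 3). Count: 4.

4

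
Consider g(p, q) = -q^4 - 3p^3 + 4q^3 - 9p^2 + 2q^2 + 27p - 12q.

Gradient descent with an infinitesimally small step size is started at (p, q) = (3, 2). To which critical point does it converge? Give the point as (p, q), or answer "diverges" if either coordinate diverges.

g is separable, so gradient descent decouples: p follows -∂g/∂p, q follows -∂g/∂q.
∂g/∂p = -9(p - 1)(p + 3); at p=3 this is -108, so p increases.
∂g/∂q = -4(q - 3)(q - 1)(q + 1); at q=2 this is 12, so q decreases.
The p-coordinate has no critical point in that direction and runs off to infinity.

diverges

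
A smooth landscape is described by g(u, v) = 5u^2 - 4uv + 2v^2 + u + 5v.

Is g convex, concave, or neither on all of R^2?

convex

g is quadratic, so its Hessian is the constant matrix H = [[10, -4], [-4, 4]].
det(H) = 24, tr(H) = 14.
det(H) > 0 and tr(H) > 0, so H is positive definite everywhere: convex.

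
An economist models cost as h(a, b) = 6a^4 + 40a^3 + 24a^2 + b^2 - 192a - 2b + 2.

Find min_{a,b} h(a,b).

h(a,b) separates as P(a) + Q(b) + 2, so its minimum is min P + min Q + 2.
P'(a) = 24(a - 1)(a + 2)(a + 4) vanishes at a ∈ {-4, -2, 1}; Q'(b) = 2b - 2 vanishes at b ∈ {1}.
Local minima of P (where P''>0): P(-4)=128, P(1)=-122. Local minima of Q: Q(1)=-1.
So the global minimum of h is P(1) + Q(1) + 2 = -122 − 1 + 2 = -121, attained at (1, 1).

-121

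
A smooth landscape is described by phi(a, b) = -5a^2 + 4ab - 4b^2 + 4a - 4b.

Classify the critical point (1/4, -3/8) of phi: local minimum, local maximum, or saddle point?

local maximum

The Hessian of phi is constant: H = [[-10, 4], [4, -8]].
det(H) = (-10)·(-8) − 4² = 64.
det(H) > 0 and tr(H) = -18 < 0, so H is negative definite and the point is a local maximum.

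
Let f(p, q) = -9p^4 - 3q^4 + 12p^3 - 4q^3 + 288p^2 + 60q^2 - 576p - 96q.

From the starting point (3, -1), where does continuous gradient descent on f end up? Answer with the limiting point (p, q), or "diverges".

(1, 1)

f is separable, so gradient descent decouples: p follows -∂f/∂p, q follows -∂f/∂q.
∂f/∂p = -36(p - 4)(p - 1)(p + 4); at p=3 this is 504, so p decreases.
∂f/∂q = -12(q - 2)(q - 1)(q + 4); at q=-1 this is -216, so q increases.
p converges to its nearest critical value 1 (a local min of the p-part); q converges to 1. The iterate converges to (1, 1).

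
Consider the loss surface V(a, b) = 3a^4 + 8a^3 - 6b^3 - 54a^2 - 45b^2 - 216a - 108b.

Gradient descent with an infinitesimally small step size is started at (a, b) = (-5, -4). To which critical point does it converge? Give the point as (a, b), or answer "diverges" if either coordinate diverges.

(-3, -3)

V is separable, so gradient descent decouples: a follows -∂V/∂a, b follows -∂V/∂b.
∂V/∂a = 12(a - 3)(a + 2)(a + 3); at a=-5 this is -576, so a increases.
∂V/∂b = -18(b + 2)(b + 3); at b=-4 this is -36, so b increases.
a converges to its nearest critical value -3 (a local min of the a-part); b converges to -3. The iterate converges to (-3, -3).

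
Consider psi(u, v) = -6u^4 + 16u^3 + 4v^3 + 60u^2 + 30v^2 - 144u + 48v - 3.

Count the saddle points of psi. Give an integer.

3

psi separates as a function of u plus a function of v, so ∇psi=0 decouples.
∂psi/∂u = -24(u - 3)(u - 1)(u + 2) = 0 at u ∈ {-2, 1, 3}; ∂psi/∂v = 12(v + 1)(v + 4) = 0 at v ∈ {-4, -1}.
The Hessian is diagonal: diag(psi_uu, psi_vv). Second derivatives: psi_uu(-2)=-360, psi_uu(1)=144, psi_uu(3)=-240; psi_vv(-4)=-36, psi_vv(-1)=36.
Saddle points occur where the two diagonal entries have opposite signs: (-2, -1), (1, -4), (3, -1). Count: 3.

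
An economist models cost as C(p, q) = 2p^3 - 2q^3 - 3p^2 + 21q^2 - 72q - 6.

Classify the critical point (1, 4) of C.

saddle point

The mixed partial ∂²C/∂p∂q is 0, so the Hessian at any point is diag(C_pp, C_qq) = diag(6(2p - 1), 6(-2q + 7)).
At (1, 4): H = diag(6, -6).
The eigenvalues have opposite signs, so H is indefinite: a saddle point.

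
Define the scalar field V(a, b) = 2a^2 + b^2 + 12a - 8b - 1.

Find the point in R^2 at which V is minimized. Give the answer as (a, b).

V(a,b) separates as P(a) + Q(b) − 1, so its minimum is min P + min Q − 1.
P'(a) = 4a + 12 vanishes at a ∈ {-3}; Q'(b) = 2b - 8 vanishes at b ∈ {4}.
Local minima of P (where P''>0): P(-3)=-18. Local minima of Q: Q(4)=-16.
So the global minimum of V is P(-3) + Q(4) − 1 = -18 − 16 − 1 = -35, attained at (-3, 4).

(-3, 4)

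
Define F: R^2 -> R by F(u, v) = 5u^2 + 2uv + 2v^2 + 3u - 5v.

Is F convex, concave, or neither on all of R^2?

F is quadratic, so its Hessian is the constant matrix H = [[10, 2], [2, 4]].
det(H) = 36, tr(H) = 14.
det(H) > 0 and tr(H) > 0, so H is positive definite everywhere: convex.

convex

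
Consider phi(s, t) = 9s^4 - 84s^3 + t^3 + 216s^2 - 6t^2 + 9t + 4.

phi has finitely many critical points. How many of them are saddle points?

phi separates as a function of s plus a function of t, so ∇phi=0 decouples.
∂phi/∂s = 36s(s - 4)(s - 3) = 0 at s ∈ {0, 3, 4}; ∂phi/∂t = 3(t - 3)(t - 1) = 0 at t ∈ {1, 3}.
The Hessian is diagonal: diag(phi_ss, phi_tt). Second derivatives: phi_ss(0)=432, phi_ss(3)=-108, phi_ss(4)=144; phi_tt(1)=-6, phi_tt(3)=6.
Saddle points occur where the two diagonal entries have opposite signs: (0, 1), (3, 3), (4, 1). Count: 3.

3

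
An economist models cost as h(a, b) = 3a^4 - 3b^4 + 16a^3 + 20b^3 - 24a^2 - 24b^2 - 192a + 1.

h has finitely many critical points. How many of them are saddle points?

h separates as a function of a plus a function of b, so ∇h=0 decouples.
∂h/∂a = 12(a - 2)(a + 2)(a + 4) = 0 at a ∈ {-4, -2, 2}; ∂h/∂b = -12b(b - 4)(b - 1) = 0 at b ∈ {0, 1, 4}.
The Hessian is diagonal: diag(h_aa, h_bb). Second derivatives: h_aa(-4)=144, h_aa(-2)=-96, h_aa(2)=288; h_bb(0)=-48, h_bb(1)=36, h_bb(4)=-144.
Saddle points occur where the two diagonal entries have opposite signs: (-4, 0), (-4, 4), (-2, 1), (2, 0), (2, 4). Count: 5.

5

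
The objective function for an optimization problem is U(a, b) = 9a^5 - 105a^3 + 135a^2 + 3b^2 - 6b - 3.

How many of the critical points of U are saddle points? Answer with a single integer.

U separates as a function of a plus a function of b, so ∇U=0 decouples.
∂U/∂a = 45a(a - 2)(a - 1)(a + 3) = 0 at a ∈ {-3, 0, 1, 2}; ∂U/∂b = 6(b - 1) = 0 at b ∈ {1}.
The Hessian is diagonal: diag(U_aa, U_bb). Second derivatives: U_aa(-3)=-2700, U_aa(0)=270, U_aa(1)=-180, U_aa(2)=450; U_bb(1)=6.
Saddle points occur where the two diagonal entries have opposite signs: (-3, 1), (1, 1). Count: 2.

2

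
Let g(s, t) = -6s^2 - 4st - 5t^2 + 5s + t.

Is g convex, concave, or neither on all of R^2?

concave

g is quadratic, so its Hessian is the constant matrix H = [[-12, -4], [-4, -10]].
det(H) = 104, tr(H) = -22.
det(H) > 0 and tr(H) < 0, so H is negative definite everywhere: concave.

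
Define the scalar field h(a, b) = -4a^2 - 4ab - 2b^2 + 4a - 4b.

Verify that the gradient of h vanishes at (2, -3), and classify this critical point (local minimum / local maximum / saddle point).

∇h = (-8a - 4b + 4, -4a - 4b - 4); substituting (2, -3) gives ∇h = (0, 0), so (2, -3) is indeed a critical point.
The Hessian of h is constant: H = [[-8, -4], [-4, -4]].
det(H) = (-8)·(-4) − (-4)² = 16.
det(H) > 0 and tr(H) = -12 < 0, so H is negative definite and the point is a local maximum.

local maximum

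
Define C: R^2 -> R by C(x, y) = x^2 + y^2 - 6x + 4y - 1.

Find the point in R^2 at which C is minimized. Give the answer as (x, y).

(3, -2)

C(x,y) separates as P(x) + Q(y) − 1, so its minimum is min P + min Q − 1.
P'(x) = 2x - 6 vanishes at x ∈ {3}; Q'(y) = 2y + 4 vanishes at y ∈ {-2}.
Local minima of P (where P''>0): P(3)=-9. Local minima of Q: Q(-2)=-4.
So the global minimum of C is P(3) + Q(-2) − 1 = -9 − 4 − 1 = -14, attained at (3, -2).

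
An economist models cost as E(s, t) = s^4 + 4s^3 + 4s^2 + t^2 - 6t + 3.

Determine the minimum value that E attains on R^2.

E(s,t) separates as P(s) + Q(t) + 3, so its minimum is min P + min Q + 3.
P'(s) = 4s(s + 1)(s + 2) vanishes at s ∈ {-2, -1, 0}; Q'(t) = 2(t - 3) vanishes at t ∈ {3}.
Local minima of P (where P''>0): P(-2)=0, P(0)=0. Local minima of Q: Q(3)=-9.
So the global minimum of E is P(-2) + Q(3) + 3 = 0 − 9 + 3 = -6, attained at (-2, 3).

-6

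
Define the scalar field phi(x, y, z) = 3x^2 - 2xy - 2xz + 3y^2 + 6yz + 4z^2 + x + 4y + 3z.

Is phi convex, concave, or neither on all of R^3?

convex

phi is quadratic, so its Hessian is the constant matrix H = [[6, -2, -2], [-2, 6, 6], [-2, 6, 8]].
Leading principal minors: 6, 32, 64.
All positive ⇒ H ≻ 0 ⇒ convex.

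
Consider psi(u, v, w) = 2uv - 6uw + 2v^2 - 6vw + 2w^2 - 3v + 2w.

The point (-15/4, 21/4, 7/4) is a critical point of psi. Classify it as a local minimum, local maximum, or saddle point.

saddle point

The Hessian is constant: H = [[0, 2, -6], [2, 4, -6], [-6, -6, 4]].
Leading principal minors: Δ₁ = 0, Δ₂ = -4, Δ₃ = -16.
The minors fit neither the all-positive nor the alternating-sign pattern, so H is indefinite: a saddle point.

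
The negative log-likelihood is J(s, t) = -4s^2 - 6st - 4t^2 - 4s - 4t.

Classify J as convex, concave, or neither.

concave

J is quadratic, so its Hessian is the constant matrix H = [[-8, -6], [-6, -8]].
det(H) = 28, tr(H) = -16.
det(H) > 0 and tr(H) < 0, so H is negative definite everywhere: concave.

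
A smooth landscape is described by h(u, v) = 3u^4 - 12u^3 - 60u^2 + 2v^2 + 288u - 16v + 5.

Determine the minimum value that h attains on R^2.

-864

h(u,v) separates as P(u) + Q(v) + 5, so its minimum is min P + min Q + 5.
P'(u) = 12(u - 4)(u - 2)(u + 3) vanishes at u ∈ {-3, 2, 4}; Q'(v) = 4v - 16 vanishes at v ∈ {4}.
Local minima of P (where P''>0): P(-3)=-837, P(4)=192. Local minima of Q: Q(4)=-32.
So the global minimum of h is P(-3) + Q(4) + 5 = -837 − 32 + 5 = -864, attained at (-3, 4).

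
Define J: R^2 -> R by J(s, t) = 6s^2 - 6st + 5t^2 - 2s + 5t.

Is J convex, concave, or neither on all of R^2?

J is quadratic, so its Hessian is the constant matrix H = [[12, -6], [-6, 10]].
det(H) = 84, tr(H) = 22.
det(H) > 0 and tr(H) > 0, so H is positive definite everywhere: convex.

convex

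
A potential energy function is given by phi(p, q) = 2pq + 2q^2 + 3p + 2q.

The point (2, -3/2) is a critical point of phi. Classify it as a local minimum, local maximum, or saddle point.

saddle point

The Hessian of phi is constant: H = [[0, 2], [2, 4]].
det(H) = 0·4 − 2² = -4.
Since det(H) < 0, H is indefinite and the critical point is a saddle point.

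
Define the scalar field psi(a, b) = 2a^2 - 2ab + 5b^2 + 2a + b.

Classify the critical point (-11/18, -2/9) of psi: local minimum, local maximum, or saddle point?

The Hessian of psi is constant: H = [[4, -2], [-2, 10]].
det(H) = 4·10 − (-2)² = 36.
det(H) > 0 and tr(H) = 14 > 0, so H is positive definite and the point is a local minimum.

local minimum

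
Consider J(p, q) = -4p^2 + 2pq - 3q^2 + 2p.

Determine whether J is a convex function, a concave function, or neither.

J is quadratic, so its Hessian is the constant matrix H = [[-8, 2], [2, -6]].
det(H) = 44, tr(H) = -14.
det(H) > 0 and tr(H) < 0, so H is negative definite everywhere: concave.

concave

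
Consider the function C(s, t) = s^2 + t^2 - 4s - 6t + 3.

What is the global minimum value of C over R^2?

C(s,t) separates as P(s) + Q(t) + 3, so its minimum is min P + min Q + 3.
P'(s) = 2s - 4 vanishes at s ∈ {2}; Q'(t) = 2(t - 3) vanishes at t ∈ {3}.
Local minima of P (where P''>0): P(2)=-4. Local minima of Q: Q(3)=-9.
So the global minimum of C is P(2) + Q(3) + 3 = -4 − 9 + 3 = -10, attained at (2, 3).

-10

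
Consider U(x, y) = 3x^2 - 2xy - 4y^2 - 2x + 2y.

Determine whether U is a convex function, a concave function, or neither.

neither

U is quadratic, so its Hessian is the constant matrix H = [[6, -2], [-2, -8]].
det(H) = -52, tr(H) = -2.
det(H) < 0, so H is indefinite: neither convex nor concave.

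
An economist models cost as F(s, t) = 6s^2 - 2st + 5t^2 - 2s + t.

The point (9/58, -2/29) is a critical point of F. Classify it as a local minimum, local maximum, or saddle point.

local minimum

The Hessian of F is constant: H = [[12, -2], [-2, 10]].
det(H) = 12·10 − (-2)² = 116.
det(H) > 0 and tr(H) = 22 > 0, so H is positive definite and the point is a local minimum.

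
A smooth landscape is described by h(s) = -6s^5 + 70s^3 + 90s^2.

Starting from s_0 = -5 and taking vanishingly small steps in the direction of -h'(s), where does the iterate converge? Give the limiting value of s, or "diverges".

h'(s) = -30s(s - 3)(s + 1)(s + 2), so h'(-5) = -14400.
Gradient descent moves in the -h' direction, i.e. s is increasing.
The nearest critical point in that direction is s = -2, where h'' = 300 > 0 (a local minimum). The iterate converges there.

-2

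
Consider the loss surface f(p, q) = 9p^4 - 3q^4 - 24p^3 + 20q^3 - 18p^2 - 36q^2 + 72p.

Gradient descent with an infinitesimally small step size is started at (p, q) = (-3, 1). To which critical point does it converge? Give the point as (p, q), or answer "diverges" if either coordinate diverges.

f is separable, so gradient descent decouples: p follows -∂f/∂p, q follows -∂f/∂q.
∂f/∂p = 36(p - 2)(p - 1)(p + 1); at p=-3 this is -1440, so p increases.
∂f/∂q = -12q(q - 3)(q - 2); at q=1 this is -24, so q increases.
p converges to its nearest critical value -1 (a local min of the p-part); q converges to 2. The iterate converges to (-1, 2).

(-1, 2)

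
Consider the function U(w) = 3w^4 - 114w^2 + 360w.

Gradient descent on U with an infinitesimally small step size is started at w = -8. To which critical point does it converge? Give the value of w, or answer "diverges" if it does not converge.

-5

U'(w) = 12(w - 3)(w - 2)(w + 5), so U'(-8) = -3960.
Gradient descent moves in the -U' direction, i.e. w is increasing.
The nearest critical point in that direction is w = -5, where U'' = 672 > 0 (a local minimum). The iterate converges there.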